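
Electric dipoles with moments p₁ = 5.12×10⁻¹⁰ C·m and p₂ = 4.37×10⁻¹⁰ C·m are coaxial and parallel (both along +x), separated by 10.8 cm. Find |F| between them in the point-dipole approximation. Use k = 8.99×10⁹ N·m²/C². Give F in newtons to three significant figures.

F ≈ 8.87×10⁻⁵ N

On-axis field of dipole 1 at distance r: E = 2kp₁/r³. Force on dipole 2 is F = p₂·dE/dr (gradient along axis).
dE/dr = −6kp₁/r⁴, so |F| = 6kp₁p₂/r⁴ (attractive for aligned moments).
F = 6(8.99×10⁹)(5.12×10⁻¹⁰)(4.37×10⁻¹⁰)/(0.108)⁴ = 8.871×10⁻⁵ N.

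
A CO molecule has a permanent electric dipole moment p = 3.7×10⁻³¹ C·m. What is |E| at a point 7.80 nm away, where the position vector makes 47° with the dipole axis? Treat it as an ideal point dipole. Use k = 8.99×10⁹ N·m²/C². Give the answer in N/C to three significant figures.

At angle θ the dipole field magnitude is E = (kp/r³)·√(1 + 3cos²θ).
kp/r³ = (8.99×10⁹)(3.70×10⁻³¹) / (7.80×10⁻⁹)³ = 7009 N/C.
√(1 + 3cos²47°) = √(1 + 3·0.4651) = √2.3954 ≈ 1.5477.
E ≈ 7009 × 1.548 = 1.085×10⁴ N/C.

E ≈ 1.08×10⁴ N/C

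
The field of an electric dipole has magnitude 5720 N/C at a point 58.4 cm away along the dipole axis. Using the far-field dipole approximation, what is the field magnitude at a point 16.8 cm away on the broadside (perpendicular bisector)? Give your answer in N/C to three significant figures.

Dipole fields scale as 1/r³ in the far field.
The axial field is twice the equatorial field at the same r, so the geometry factor is 1/2.
E₂ = E₁ · (1/2) · (r₁/r₂)³ = 5720 · 0.5 · (58.4/16.8)³.
(r₁/r₂)³ = (3.476)³ = 42.01.
E₂ ≈ 1.201×10⁵ N/C.

E ≈ 1.20×10⁵ N/C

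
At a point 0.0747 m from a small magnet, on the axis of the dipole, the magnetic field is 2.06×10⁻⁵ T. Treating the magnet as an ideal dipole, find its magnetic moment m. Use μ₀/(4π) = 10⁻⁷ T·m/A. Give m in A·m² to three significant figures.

On axis B = (μ₀/4π)·2m/r³, so m = Br³·4π/(μ₀·2).
m = (2.06×10⁻⁵)·(0.0747)³ / (2·10⁻⁷) = 0.04293 A·m².

m ≈ 0.0429 A·m²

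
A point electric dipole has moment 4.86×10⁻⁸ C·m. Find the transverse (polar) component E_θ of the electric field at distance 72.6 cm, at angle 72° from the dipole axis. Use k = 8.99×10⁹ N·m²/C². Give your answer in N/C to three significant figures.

E_θ ≈ 1090 N/C

For a dipole, E_θ = (kp sinθ)/r³.
kp/r³ = (8.99×10⁹)(4.86×10⁻⁸)/(0.726)³ = 1142 N/C.
E_θ = 1142·sin72° = 1086 N/C.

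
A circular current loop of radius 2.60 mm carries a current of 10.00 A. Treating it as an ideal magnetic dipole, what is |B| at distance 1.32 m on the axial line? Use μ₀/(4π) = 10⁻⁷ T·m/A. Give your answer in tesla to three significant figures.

B ≈ 1.85×10⁻¹¹ T

Magnetic moment m = IA = Iπa² = (10.0)·π·(0.00260)² = 2.124×10⁻⁴ A·m².
On axis B = (μ₀/4π)·2m/r³.
B = 2·(10⁻⁷)·(2.124×10⁻⁴) / (1.32)³ = 1.847×10⁻¹¹ T.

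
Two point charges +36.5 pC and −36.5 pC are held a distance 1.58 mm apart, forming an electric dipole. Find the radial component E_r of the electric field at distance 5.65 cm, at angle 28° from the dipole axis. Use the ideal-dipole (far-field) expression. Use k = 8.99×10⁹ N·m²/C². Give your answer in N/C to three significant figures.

Dipole moment p = qd = (3.65×10⁻¹¹ C)(0.00158 m) = 5.767×10⁻¹⁴ C·m.
For a dipole, E_r = (2kp cosθ)/r³.
kp/r³ = (8.99×10⁹)(5.767×10⁻¹⁴)/(0.0565)³ = 2.875 N/C.
E_r = 2·2.875·cos28° = 5.076 N/C.

E_r ≈ 5.08 N/C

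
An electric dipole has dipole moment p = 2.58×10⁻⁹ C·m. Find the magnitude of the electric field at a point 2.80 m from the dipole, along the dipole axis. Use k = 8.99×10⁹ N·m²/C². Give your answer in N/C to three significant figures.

E ≈ 2.11 N/C

On the dipole axis E = 2kp/r³.
E = 2·(8.99×10⁹)(2.58×10⁻⁹) / (2.80)³ = 2.113 N/C.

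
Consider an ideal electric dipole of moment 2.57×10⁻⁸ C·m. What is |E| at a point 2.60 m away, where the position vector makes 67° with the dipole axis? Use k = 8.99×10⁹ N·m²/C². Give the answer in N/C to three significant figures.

At angle θ the dipole field magnitude is E = (kp/r³)·√(1 + 3cos²θ).
kp/r³ = (8.99×10⁹)(2.57×10⁻⁸) / (2.60)³ = 13.15 N/C.
√(1 + 3cos²67°) = √(1 + 3·0.1527) = √1.4580 ≈ 1.2075.
E ≈ 13.15 × 1.207 = 15.87 N/C.

E ≈ 15.9 N/C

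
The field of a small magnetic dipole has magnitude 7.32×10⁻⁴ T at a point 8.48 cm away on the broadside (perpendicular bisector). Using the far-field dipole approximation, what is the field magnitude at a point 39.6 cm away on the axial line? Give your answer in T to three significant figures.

Dipole fields scale as 1/r³ in the far field.
The axial field is twice the equatorial field at the same r, so the geometry factor is 2/1.
B₂ = B₁ · (2/1) · (r₁/r₂)³ = 7.32×10⁻⁴ · 2 · (8.48/39.6)³.
(r₁/r₂)³ = (0.2141)³ = 0.00982.
B₂ ≈ 1.438×10⁻⁵ T.

B ≈ 1.44×10⁻⁵ T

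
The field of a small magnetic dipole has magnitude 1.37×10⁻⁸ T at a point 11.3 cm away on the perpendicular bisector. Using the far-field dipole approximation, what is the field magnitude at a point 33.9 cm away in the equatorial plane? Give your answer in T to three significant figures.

Dipole fields scale as 1/r³ in the far field; the geometry is the same at both points.
B₂ = B₁ · (r₁/r₂)³ = 1.37×10⁻⁸ · (11.3/33.9)³.
(r₁/r₂)³ = (0.3333)³ = 0.03704.
B₂ ≈ 5.074×10⁻¹⁰ T.

B ≈ 5.07×10⁻¹⁰ T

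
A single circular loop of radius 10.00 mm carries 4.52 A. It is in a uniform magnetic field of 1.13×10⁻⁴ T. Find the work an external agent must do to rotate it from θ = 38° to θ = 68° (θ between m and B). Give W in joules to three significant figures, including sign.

Magnetic moment m = IA = Iπa² = (4.52)·π·(0.0100)² = 0.00142 A·m².
W_ext = ΔU = −mB cosθ₂ + mB cosθ₁ = mB(cosθ₁ − cosθ₂).
W = (0.00142)(1.13×10⁻⁴)·(cos38° − cos68°) = (1.605×10⁻⁷)·(+0.4134) = 6.633×10⁻⁸ J.

W ≈ 6.63×10⁻⁸ J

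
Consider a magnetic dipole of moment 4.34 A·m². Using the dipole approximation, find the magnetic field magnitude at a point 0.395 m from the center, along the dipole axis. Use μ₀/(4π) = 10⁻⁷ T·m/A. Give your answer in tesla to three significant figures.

On axis B = (μ₀/4π)·2m/r³.
B = 2·(10⁻⁷)·(4.34) / (0.395)³ = 1.408×10⁻⁵ T.

B ≈ 1.41×10⁻⁵ T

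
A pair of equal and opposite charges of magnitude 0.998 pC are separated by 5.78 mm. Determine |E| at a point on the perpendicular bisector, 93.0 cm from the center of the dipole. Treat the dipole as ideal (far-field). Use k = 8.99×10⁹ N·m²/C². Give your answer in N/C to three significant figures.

Dipole moment p = qd = (9.98×10⁻¹³ C)(0.00578 m) = 5.768×10⁻¹⁵ C·m.
On the perpendicular bisector E = kp/r³ (half the axial value at the same distance).
E = (8.99×10⁹)(5.768×10⁻¹⁵) / (0.930)³ = 6.447×10⁻⁵ N/C.

E ≈ 6.45×10⁻⁵ N/C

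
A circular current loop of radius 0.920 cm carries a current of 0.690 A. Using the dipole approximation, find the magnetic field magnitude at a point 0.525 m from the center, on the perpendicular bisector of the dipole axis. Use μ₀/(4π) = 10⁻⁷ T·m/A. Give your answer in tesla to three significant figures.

B ≈ 1.27×10⁻¹⁰ T

Magnetic moment m = IA = Iπa² = (0.690)·π·(0.00920)² = 1.835×10⁻⁴ A·m².
In the equatorial plane B = (μ₀/4π)·m/r³ (half the axial value).
B = (10⁻⁷)·(1.835×10⁻⁴) / (0.525)³ = 1.268×10⁻¹⁰ T.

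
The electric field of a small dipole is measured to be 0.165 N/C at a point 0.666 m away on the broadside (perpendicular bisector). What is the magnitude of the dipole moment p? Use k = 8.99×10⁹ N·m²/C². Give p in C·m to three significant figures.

In the equatorial plane E = kp/r³, so p = Er³/(k).
p = (0.165)·(0.666)³ / (8.99×10⁹) = 5.422×10⁻¹² C·m.

p ≈ 5.42×10⁻¹² C·m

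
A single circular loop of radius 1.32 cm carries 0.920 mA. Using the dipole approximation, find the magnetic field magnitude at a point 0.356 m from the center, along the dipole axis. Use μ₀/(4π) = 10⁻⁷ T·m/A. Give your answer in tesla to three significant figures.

B ≈ 2.23×10⁻¹² T

Magnetic moment m = IA = Iπa² = (9.20×10⁻⁴)·π·(0.0132)² = 5.036×10⁻⁷ A·m².
On axis B = (μ₀/4π)·2m/r³.
B = 2·(10⁻⁷)·(5.036×10⁻⁷) / (0.356)³ = 2.232×10⁻¹² T.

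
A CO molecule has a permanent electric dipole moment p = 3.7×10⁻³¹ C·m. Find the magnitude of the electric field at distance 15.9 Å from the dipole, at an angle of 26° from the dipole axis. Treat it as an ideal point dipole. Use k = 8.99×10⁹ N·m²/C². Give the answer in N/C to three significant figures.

E ≈ 1.53×10⁶ N/C

At angle θ the dipole field magnitude is E = (kp/r³)·√(1 + 3cos²θ).
kp/r³ = (8.99×10⁹)(3.70×10⁻³¹) / (1.59×10⁻⁹)³ = 8.275×10⁵ N/C.
√(1 + 3cos²26°) = √(1 + 3·0.8078) = √3.4235 ≈ 1.8503.
E ≈ 8.275×10⁵ × 1.850 = 1.531×10⁶ N/C.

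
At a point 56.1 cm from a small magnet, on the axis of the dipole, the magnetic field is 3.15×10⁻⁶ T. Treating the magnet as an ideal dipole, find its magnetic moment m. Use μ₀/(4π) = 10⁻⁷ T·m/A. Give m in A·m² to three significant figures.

On axis B = (μ₀/4π)·2m/r³, so m = Br³·4π/(μ₀·2).
m = (3.15×10⁻⁶)·(0.561)³ / (2·10⁻⁷) = 2.781 A·m².

m ≈ 2.78 A·m²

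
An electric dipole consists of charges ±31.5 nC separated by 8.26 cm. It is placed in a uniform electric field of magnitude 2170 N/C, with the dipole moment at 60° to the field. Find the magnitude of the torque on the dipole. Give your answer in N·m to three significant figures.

Dipole moment p = qd = (3.15×10⁻⁸ C)(0.0826 m) = 2.602×10⁻⁹ C·m.
Torque on an electric dipole: τ = pE sinθ.
τ = (2.602×10⁻⁹)(2170)·sin60° = 4.890×10⁻⁶ N·m.

τ ≈ 4.89×10⁻⁶ N·m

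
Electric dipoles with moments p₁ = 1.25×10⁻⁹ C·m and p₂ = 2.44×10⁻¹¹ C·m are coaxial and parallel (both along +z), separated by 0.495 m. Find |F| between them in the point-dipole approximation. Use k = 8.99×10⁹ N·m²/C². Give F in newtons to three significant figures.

F ≈ 2.74×10⁻⁸ N

On-axis field of dipole 1 at distance r: E = 2kp₁/r³. Force on dipole 2 is F = p₂·dE/dr (gradient along axis).
dE/dr = −6kp₁/r⁴, so |F| = 6kp₁p₂/r⁴ (attractive for aligned moments).
F = 6(8.99×10⁹)(1.25×10⁻⁹)(2.44×10⁻¹¹)/(0.495)⁴ = 2.740×10⁻⁸ N.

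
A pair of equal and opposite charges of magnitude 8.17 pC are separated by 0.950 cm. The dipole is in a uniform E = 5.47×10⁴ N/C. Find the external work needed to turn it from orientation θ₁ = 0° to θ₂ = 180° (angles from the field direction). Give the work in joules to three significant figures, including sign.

W ≈ 8.49×10⁻⁹ J

Dipole moment p = qd = (8.17×10⁻¹² C)(0.00950 m) = 7.762×10⁻¹⁴ C·m.
W_ext = ΔU = U(θ₂) − U(θ₁) = −pE cosθ₂ − (−pE cosθ₁) = pE(cosθ₁ − cosθ₂).
W = (7.762×10⁻¹⁴)(5.47×10⁴)·(cos0° − cos180°) = (4.246×10⁻⁹)·(+2.0000) = 8.492×10⁻⁹ J.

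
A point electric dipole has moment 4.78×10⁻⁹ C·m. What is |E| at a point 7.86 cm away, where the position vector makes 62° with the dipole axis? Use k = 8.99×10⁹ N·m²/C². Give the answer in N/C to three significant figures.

At angle θ the dipole field magnitude is E = (kp/r³)·√(1 + 3cos²θ).
kp/r³ = (8.99×10⁹)(4.78×10⁻⁹) / (0.0786)³ = 8.850×10⁴ N/C.
√(1 + 3cos²62°) = √(1 + 3·0.2204) = √1.6612 ≈ 1.2889.
E ≈ 8.850×10⁴ × 1.289 = 1.141×10⁵ N/C.

E ≈ 1.14×10⁵ N/C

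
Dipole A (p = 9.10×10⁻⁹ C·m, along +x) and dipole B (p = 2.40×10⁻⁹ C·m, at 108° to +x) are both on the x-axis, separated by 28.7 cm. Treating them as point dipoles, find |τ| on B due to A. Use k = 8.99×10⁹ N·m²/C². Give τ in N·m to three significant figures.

The second dipole sits on the axis of the first, so the field there is axial: E₁ = 2kp₁/r³ along +x.
E₁ = 2(8.99×10⁹)(9.10×10⁻⁹)/(0.287)³ = 6921 N/C.
Torque on the second dipole: τ = p₂ E₁ sinθ.
τ = (2.40×10⁻⁹)(6921)·sin108° = 1.580×10⁻⁵ N·m.

τ ≈ 1.58×10⁻⁵ N·m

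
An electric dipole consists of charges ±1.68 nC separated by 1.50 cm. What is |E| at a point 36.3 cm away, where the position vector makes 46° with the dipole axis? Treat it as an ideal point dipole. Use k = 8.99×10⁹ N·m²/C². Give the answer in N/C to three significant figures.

Dipole moment p = qd = (1.68×10⁻⁹ C)(0.0150 m) = 2.52×10⁻¹¹ C·m.
At angle θ the dipole field magnitude is E = (kp/r³)·√(1 + 3cos²θ).
kp/r³ = (8.99×10⁹)(2.52×10⁻¹¹) / (0.363)³ = 4.736 N/C.
√(1 + 3cos²46°) = √(1 + 3·0.4826) = √2.4477 ≈ 1.5645.
E ≈ 4.736 × 1.564 = 7.410 N/C.

E ≈ 7.41 N/C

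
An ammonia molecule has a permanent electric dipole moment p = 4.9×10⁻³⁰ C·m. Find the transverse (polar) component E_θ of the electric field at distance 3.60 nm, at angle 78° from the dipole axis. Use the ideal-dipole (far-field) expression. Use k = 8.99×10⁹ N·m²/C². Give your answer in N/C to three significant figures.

E_θ ≈ 9.24×10⁵ N/C

For a dipole, E_θ = (kp sinθ)/r³.
kp/r³ = (8.99×10⁹)(4.90×10⁻³⁰)/(3.60×10⁻⁹)³ = 9.442×10⁵ N/C.
E_θ = 9.442×10⁵·sin78° = 9.235×10⁵ N/C.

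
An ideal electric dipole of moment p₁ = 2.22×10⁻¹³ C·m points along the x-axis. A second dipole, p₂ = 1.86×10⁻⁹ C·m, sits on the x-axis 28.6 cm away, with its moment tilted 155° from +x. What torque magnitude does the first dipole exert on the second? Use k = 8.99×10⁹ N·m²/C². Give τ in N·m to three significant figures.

τ ≈ 1.34×10⁻¹⁰ N·m

The second dipole sits on the axis of the first, so the field there is axial: E₁ = 2kp₁/r³ along +x.
E₁ = 2(8.99×10⁹)(2.22×10⁻¹³)/(0.286)³ = 0.1706 N/C.
Torque on the second dipole: τ = p₂ E₁ sinθ.
τ = (1.86×10⁻⁹)(0.1706)·sin155° = 1.341×10⁻¹⁰ N·m.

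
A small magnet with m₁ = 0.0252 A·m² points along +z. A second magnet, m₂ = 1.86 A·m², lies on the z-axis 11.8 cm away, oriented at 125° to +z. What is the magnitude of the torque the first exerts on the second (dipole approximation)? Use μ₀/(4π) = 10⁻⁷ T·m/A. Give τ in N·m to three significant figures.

Dipole B is on the axis of dipole A, so B₁ there is axial: B₁ = (μ₀/4π)·2m₁/r³ along +z.
B₁ = 2(10⁻⁷)(0.0252)/(0.118)³ = 3.067×10⁻⁶ T.
τ = m₂ B₁ sinθ.
τ = (1.86)(3.067×10⁻⁶)·sin125° = 4.674×10⁻⁶ N·m.

τ ≈ 4.67×10⁻⁶ N·m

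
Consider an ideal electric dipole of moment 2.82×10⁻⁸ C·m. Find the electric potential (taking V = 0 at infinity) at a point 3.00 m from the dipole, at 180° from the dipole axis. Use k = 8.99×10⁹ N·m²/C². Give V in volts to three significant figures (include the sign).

V ≈ -28.2 V

The dipole potential is V = kp cosθ / r².
V = (8.99×10⁹)(2.82×10⁻⁸)·cos180° / (3.00)² = -28.17 V.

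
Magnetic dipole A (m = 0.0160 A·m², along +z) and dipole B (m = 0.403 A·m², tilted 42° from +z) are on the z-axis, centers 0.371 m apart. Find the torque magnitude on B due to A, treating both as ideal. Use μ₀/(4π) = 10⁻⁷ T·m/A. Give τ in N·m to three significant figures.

Dipole B is on the axis of dipole A, so B₁ there is axial: B₁ = (μ₀/4π)·2m₁/r³ along +z.
B₁ = 2(10⁻⁷)(0.0160)/(0.371)³ = 6.267×10⁻⁸ T.
τ = m₂ B₁ sinθ.
τ = (0.403)(6.267×10⁻⁸)·sin42° = 1.690×10⁻⁸ N·m.

τ ≈ 1.69×10⁻⁸ N·m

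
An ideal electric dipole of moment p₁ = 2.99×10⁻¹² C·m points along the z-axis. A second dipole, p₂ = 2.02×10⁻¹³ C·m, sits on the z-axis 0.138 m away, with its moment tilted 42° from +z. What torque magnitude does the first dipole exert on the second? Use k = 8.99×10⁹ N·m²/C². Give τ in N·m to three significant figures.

The second dipole sits on the axis of the first, so the field there is axial: E₁ = 2kp₁/r³ along +z.
E₁ = 2(8.99×10⁹)(2.99×10⁻¹²)/(0.138)³ = 20.46 N/C.
Torque on the second dipole: τ = p₂ E₁ sinθ.
τ = (2.02×10⁻¹³)(20.46)·sin42° = 2.765×10⁻¹² N·m.

τ ≈ 2.76×10⁻¹² N·m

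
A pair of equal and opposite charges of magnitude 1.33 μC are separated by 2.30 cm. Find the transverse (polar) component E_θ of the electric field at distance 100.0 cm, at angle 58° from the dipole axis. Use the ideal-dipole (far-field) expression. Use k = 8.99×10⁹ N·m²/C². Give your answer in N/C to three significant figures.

Dipole moment p = qd = (1.33×10⁻⁶ C)(0.0230 m) = 3.059×10⁻⁸ C·m.
For a dipole, E_θ = (kp sinθ)/r³.
kp/r³ = (8.99×10⁹)(3.059×10⁻⁸)/(1.00)³ = 275.0 N/C.
E_θ = 275.0·sin58° = 233.2 N/C.

E_θ ≈ 233 N/C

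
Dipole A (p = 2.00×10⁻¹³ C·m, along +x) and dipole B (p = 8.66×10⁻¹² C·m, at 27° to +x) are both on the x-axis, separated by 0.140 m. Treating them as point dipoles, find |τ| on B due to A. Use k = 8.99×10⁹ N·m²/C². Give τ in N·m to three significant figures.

The second dipole sits on the axis of the first, so the field there is axial: E₁ = 2kp₁/r³ along +x.
E₁ = 2(8.99×10⁹)(2.00×10⁻¹³)/(0.140)³ = 1.310 N/C.
Torque on the second dipole: τ = p₂ E₁ sinθ.
τ = (8.66×10⁻¹²)(1.310)·sin27° = 5.152×10⁻¹² N·m.

τ ≈ 5.15×10⁻¹² N·m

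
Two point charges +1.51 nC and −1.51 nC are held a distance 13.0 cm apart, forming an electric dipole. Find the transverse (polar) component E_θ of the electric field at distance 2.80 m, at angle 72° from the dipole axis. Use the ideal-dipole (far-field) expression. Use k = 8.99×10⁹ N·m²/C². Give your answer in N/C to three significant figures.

E_θ ≈ 0.0765 N/C

Dipole moment p = qd = (1.51×10⁻⁹ C)(0.130 m) = 1.963×10⁻¹⁰ C·m.
For a dipole, E_θ = (kp sinθ)/r³.
kp/r³ = (8.99×10⁹)(1.963×10⁻¹⁰)/(2.80)³ = 0.08039 N/C.
E_θ = 0.08039·sin72° = 0.07646 N/C.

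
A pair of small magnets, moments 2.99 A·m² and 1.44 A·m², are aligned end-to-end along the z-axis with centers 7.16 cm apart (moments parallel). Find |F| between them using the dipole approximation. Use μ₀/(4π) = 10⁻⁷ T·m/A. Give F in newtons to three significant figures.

On-axis B of dipole 1: B = (μ₀/4π)·2m₁/r³. Force on dipole 2: F = m₂·dB/dr.
dB/dr = −(μ₀/4π)·6m₁/r⁴, so |F| = (μ₀/4π)·6m₁m₂/r⁴.
F = 6(10⁻⁷)(2.99)(1.44)/(0.0716)⁴ = 0.09830 N.

F ≈ 0.0983 N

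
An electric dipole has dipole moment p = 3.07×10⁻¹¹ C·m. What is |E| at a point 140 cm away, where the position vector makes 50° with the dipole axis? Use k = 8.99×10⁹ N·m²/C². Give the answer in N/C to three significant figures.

E ≈ 0.151 N/C

At angle θ the dipole field magnitude is E = (kp/r³)·√(1 + 3cos²θ).
kp/r³ = (8.99×10⁹)(3.07×10⁻¹¹) / (1.40)³ = 0.1006 N/C.
√(1 + 3cos²50°) = √(1 + 3·0.4132) = √2.2395 ≈ 1.4965.
E ≈ 0.1006 × 1.497 = 0.1505 N/C.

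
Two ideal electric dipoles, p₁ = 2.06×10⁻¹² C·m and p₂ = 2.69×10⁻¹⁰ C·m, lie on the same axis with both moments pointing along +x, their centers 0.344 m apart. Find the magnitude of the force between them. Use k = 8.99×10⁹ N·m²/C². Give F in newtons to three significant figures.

F ≈ 2.13×10⁻⁹ N

On-axis field of dipole 1 at distance r: E = 2kp₁/r³. Force on dipole 2 is F = p₂·dE/dr (gradient along axis).
dE/dr = −6kp₁/r⁴, so |F| = 6kp₁p₂/r⁴ (attractive for aligned moments).
F = 6(8.99×10⁹)(2.06×10⁻¹²)(2.69×10⁻¹⁰)/(0.344)⁴ = 2.135×10⁻⁹ N.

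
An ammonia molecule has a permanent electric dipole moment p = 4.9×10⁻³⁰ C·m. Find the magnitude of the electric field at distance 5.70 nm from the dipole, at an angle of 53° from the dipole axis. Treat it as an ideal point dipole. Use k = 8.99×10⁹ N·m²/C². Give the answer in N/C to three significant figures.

At angle θ the dipole field magnitude is E = (kp/r³)·√(1 + 3cos²θ).
kp/r³ = (8.99×10⁹)(4.90×10⁻³⁰) / (5.70×10⁻⁹)³ = 2.379×10⁵ N/C.
√(1 + 3cos²53°) = √(1 + 3·0.3622) = √2.0865 ≈ 1.4445.
E ≈ 2.379×10⁵ × 1.444 = 3.436×10⁵ N/C.

E ≈ 3.44×10⁵ N/C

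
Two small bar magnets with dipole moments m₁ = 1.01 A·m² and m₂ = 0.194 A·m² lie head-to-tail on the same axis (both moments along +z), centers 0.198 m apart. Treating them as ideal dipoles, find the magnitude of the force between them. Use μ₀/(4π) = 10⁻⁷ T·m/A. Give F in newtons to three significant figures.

On-axis B of dipole 1: B = (μ₀/4π)·2m₁/r³. Force on dipole 2: F = m₂·dB/dr.
dB/dr = −(μ₀/4π)·6m₁/r⁴, so |F| = (μ₀/4π)·6m₁m₂/r⁴.
F = 6(10⁻⁷)(1.01)(0.194)/(0.198)⁴ = 7.649×10⁻⁵ N.

F ≈ 7.65×10⁻⁵ N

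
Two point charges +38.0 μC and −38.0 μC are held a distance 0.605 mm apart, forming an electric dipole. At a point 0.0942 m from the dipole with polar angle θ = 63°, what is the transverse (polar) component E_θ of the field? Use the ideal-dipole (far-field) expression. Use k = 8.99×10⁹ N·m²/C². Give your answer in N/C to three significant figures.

E_θ ≈ 2.20×10⁵ N/C

Dipole moment p = qd = (3.80×10⁻⁵ C)(6.05×10⁻⁴ m) = 2.299×10⁻⁸ C·m.
For a dipole, E_θ = (kp sinθ)/r³.
kp/r³ = (8.99×10⁹)(2.299×10⁻⁸)/(0.0942)³ = 2.473×10⁵ N/C.
E_θ = 2.473×10⁵·sin63° = 2.203×10⁵ N/C.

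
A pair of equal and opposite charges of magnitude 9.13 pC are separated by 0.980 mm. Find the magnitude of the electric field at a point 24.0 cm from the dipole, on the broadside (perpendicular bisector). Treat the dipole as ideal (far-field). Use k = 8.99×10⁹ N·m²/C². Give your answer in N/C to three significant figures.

Dipole moment p = qd = (9.13×10⁻¹² C)(9.80×10⁻⁴ m) = 8.947×10⁻¹⁵ C·m.
On the perpendicular bisector E = kp/r³ (half the axial value at the same distance).
E = (8.99×10⁹)(8.947×10⁻¹⁵) / (0.240)³ = 0.005818 N/C.

E ≈ 0.00582 N/C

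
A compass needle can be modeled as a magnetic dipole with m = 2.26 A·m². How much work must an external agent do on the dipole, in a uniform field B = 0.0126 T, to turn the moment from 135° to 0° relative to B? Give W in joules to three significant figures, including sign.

W_ext = ΔU = −mB cosθ₂ + mB cosθ₁ = mB(cosθ₁ − cosθ₂).
W = (2.26)(0.0126)·(cos135° − cos0°) = (0.02848)·(-1.7071) = -0.04861 J.

W ≈ -0.0486 J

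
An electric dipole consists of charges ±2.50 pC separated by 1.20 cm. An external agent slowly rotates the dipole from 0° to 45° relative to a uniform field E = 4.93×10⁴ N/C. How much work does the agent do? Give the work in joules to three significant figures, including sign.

W ≈ 4.33×10⁻¹⁰ J

Dipole moment p = qd = (2.50×10⁻¹² C)(0.0120 m) = 3.00×10⁻¹⁴ C·m.
W_ext = ΔU = U(θ₂) − U(θ₁) = −pE cosθ₂ − (−pE cosθ₁) = pE(cosθ₁ − cosθ₂).
W = (3.00×10⁻¹⁴)(4.93×10⁴)·(cos0° − cos45°) = (1.479×10⁻⁹)·(+0.2929) = 4.332×10⁻¹⁰ J.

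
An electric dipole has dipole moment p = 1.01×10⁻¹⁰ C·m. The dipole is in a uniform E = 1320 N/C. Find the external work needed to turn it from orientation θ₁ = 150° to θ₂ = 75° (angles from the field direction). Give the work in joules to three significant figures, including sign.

W_ext = ΔU = U(θ₂) − U(θ₁) = −pE cosθ₂ − (−pE cosθ₁) = pE(cosθ₁ − cosθ₂).
W = (1.01×10⁻¹⁰)(1320)·(cos150° − cos75°) = (1.333×10⁻⁷)·(-1.1248) = -1.500×10⁻⁷ J.

W ≈ -1.50×10⁻⁷ J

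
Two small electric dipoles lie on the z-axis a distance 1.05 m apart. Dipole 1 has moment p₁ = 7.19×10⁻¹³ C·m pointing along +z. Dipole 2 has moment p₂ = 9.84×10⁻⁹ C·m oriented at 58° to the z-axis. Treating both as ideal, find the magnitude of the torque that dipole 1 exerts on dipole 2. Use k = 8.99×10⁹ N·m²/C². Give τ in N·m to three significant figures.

The second dipole sits on the axis of the first, so the field there is axial: E₁ = 2kp₁/r³ along +z.
E₁ = 2(8.99×10⁹)(7.19×10⁻¹³)/(1.05)³ = 0.01117 N/C.
Torque on the second dipole: τ = p₂ E₁ sinθ.
τ = (9.84×10⁻⁹)(0.01117)·sin58° = 9.319×10⁻¹¹ N·m.

τ ≈ 9.32×10⁻¹¹ N·m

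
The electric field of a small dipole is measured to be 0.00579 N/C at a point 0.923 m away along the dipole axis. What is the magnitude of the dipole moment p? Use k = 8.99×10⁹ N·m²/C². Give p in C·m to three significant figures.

p ≈ 2.53×10⁻¹³ C·m

On axis E = 2kp/r³, so p = Er³/(2k).
p = (0.00579)·(0.923)³ / (2·8.99×10⁹) = 2.532×10⁻¹³ C·m.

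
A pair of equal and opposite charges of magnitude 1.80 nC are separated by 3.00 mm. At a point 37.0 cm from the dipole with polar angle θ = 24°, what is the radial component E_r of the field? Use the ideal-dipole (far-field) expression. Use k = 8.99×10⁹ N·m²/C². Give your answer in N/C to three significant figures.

E_r ≈ 1.75 N/C

Dipole moment p = qd = (1.80×10⁻⁹ C)(0.00300 m) = 5.40×10⁻¹² C·m.
For a dipole, E_r = (2kp cosθ)/r³.
kp/r³ = (8.99×10⁹)(5.40×10⁻¹²)/(0.370)³ = 0.9584 N/C.
E_r = 2·0.9584·cos24° = 1.751 N/C.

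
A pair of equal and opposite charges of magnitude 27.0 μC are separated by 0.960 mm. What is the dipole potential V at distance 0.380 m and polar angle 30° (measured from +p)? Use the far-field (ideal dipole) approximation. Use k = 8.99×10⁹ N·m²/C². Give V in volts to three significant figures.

Dipole moment p = qd = (2.70×10⁻⁵ C)(9.60×10⁻⁴ m) = 2.592×10⁻⁸ C·m.
The dipole potential is V = kp cosθ / r².
V = (8.99×10⁹)(2.592×10⁻⁸)·cos30° / (0.380)² = 1398 V.

V ≈ 1400 V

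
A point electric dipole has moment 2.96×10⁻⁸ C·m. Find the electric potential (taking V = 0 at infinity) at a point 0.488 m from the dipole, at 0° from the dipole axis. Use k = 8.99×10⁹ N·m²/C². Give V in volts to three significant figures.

V ≈ 1120 V

The dipole potential is V = kp cosθ / r².
V = (8.99×10⁹)(2.96×10⁻⁸)·cos0° / (0.488)² = 1117 V.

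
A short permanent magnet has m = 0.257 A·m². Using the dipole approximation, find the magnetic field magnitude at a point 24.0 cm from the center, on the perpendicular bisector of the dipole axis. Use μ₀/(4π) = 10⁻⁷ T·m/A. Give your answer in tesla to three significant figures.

In the equatorial plane B = (μ₀/4π)·m/r³ (half the axial value).
B = (10⁻⁷)·(0.257) / (0.240)³ = 1.859×10⁻⁶ T.

B ≈ 1.86×10⁻⁶ T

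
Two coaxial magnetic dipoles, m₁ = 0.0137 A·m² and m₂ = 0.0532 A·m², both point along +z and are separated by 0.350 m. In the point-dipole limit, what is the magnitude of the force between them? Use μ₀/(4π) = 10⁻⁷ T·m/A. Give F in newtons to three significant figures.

F ≈ 2.91×10⁻⁸ N

On-axis B of dipole 1: B = (μ₀/4π)·2m₁/r³. Force on dipole 2: F = m₂·dB/dr.
dB/dr = −(μ₀/4π)·6m₁/r⁴, so |F| = (μ₀/4π)·6m₁m₂/r⁴.
F = 6(10⁻⁷)(0.0137)(0.0532)/(0.350)⁴ = 2.914×10⁻⁸ N.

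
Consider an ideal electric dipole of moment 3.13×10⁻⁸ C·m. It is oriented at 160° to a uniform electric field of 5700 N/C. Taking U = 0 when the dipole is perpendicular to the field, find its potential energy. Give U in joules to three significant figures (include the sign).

U ≈ 1.68×10⁻⁴ J

U = −p·E = −pE cosθ.
U = −(3.13×10⁻⁸)(5700)·cos160° = 1.677×10⁻⁴ J.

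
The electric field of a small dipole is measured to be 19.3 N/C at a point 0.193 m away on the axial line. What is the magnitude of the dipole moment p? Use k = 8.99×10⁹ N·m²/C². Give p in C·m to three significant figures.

p ≈ 7.72×10⁻¹² C·m

On axis E = 2kp/r³, so p = Er³/(2k).
p = (19.3)·(0.193)³ / (2·8.99×10⁹) = 7.717×10⁻¹² C·m.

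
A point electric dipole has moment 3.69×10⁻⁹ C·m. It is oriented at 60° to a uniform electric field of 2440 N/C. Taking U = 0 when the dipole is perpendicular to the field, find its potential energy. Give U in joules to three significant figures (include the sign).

U ≈ -4.50×10⁻⁶ J

U = −p·E = −pE cosθ.
U = −(3.69×10⁻⁹)(2440)·cos60° = -4.502×10⁻⁶ J.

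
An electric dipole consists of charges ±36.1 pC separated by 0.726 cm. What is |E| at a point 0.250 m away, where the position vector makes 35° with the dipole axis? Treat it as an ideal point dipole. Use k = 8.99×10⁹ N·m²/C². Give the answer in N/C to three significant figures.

E ≈ 0.262 N/C

Dipole moment p = qd = (3.61×10⁻¹¹ C)(0.00726 m) = 2.621×10⁻¹³ C·m.
At angle θ the dipole field magnitude is E = (kp/r³)·√(1 + 3cos²θ).
kp/r³ = (8.99×10⁹)(2.621×10⁻¹³) / (0.250)³ = 0.1508 N/C.
√(1 + 3cos²35°) = √(1 + 3·0.6710) = √3.0130 ≈ 1.7358.
E ≈ 0.1508 × 1.736 = 0.2618 N/C.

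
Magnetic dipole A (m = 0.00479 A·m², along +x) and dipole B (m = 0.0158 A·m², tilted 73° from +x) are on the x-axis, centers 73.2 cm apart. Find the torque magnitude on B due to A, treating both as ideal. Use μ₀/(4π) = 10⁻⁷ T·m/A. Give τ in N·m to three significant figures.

τ ≈ 3.69×10⁻¹¹ N·m

Dipole B is on the axis of dipole A, so B₁ there is axial: B₁ = (μ₀/4π)·2m₁/r³ along +x.
B₁ = 2(10⁻⁷)(0.00479)/(0.732)³ = 2.442×10⁻⁹ T.
τ = m₂ B₁ sinθ.
τ = (0.0158)(2.442×10⁻⁹)·sin73° = 3.691×10⁻¹¹ N·m.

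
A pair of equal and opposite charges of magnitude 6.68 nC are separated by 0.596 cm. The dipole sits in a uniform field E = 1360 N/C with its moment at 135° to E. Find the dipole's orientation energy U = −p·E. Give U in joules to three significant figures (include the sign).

U ≈ 3.83×10⁻⁸ J

Dipole moment p = qd = (6.68×10⁻⁹ C)(0.00596 m) = 3.981×10⁻¹¹ C·m.
U = −p·E = −pE cosθ.
U = −(3.981×10⁻¹¹)(1360)·cos135° = 3.828×10⁻⁸ J.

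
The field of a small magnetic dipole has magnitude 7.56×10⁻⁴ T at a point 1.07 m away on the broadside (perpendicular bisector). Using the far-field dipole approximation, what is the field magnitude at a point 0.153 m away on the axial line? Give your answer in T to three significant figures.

Dipole fields scale as 1/r³ in the far field.
The axial field is twice the equatorial field at the same r, so the geometry factor is 2/1.
B₂ = B₁ · (2/1) · (r₁/r₂)³ = 7.56×10⁻⁴ · 2 · (1.07/0.153)³.
(r₁/r₂)³ = (6.993)³ = 342.
B₂ ≈ 0.5172 T.

B ≈ 0.517 T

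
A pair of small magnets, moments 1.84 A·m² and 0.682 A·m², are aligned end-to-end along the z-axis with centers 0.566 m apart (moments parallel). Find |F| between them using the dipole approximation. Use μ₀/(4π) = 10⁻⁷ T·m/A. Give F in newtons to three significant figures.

On-axis B of dipole 1: B = (μ₀/4π)·2m₁/r³. Force on dipole 2: F = m₂·dB/dr.
dB/dr = −(μ₀/4π)·6m₁/r⁴, so |F| = (μ₀/4π)·6m₁m₂/r⁴.
F = 6(10⁻⁷)(1.84)(0.682)/(0.566)⁴ = 7.336×10⁻⁶ N.

F ≈ 7.34×10⁻⁶ N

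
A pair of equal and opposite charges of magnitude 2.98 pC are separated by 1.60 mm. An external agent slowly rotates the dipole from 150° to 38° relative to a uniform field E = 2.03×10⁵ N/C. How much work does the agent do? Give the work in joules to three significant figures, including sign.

Dipole moment p = qd = (2.98×10⁻¹² C)(0.00160 m) = 4.768×10⁻¹⁵ C·m.
W_ext = ΔU = U(θ₂) − U(θ₁) = −pE cosθ₂ − (−pE cosθ₁) = pE(cosθ₁ − cosθ₂).
W = (4.768×10⁻¹⁵)(2.03×10⁵)·(cos150° − cos38°) = (9.679×10⁻¹⁰)·(-1.6540) = -1.601×10⁻⁹ J.

W ≈ -1.60×10⁻⁹ J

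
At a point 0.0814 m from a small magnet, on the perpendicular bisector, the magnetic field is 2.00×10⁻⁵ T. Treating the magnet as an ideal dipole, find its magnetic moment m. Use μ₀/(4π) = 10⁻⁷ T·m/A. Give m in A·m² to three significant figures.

m ≈ 0.108 A·m²

In the equatorial plane B = (μ₀/4π)·m/r³, so m = Br³·4π/(μ₀).
m = (2.00×10⁻⁵)·(0.0814)³ / (10⁻⁷) = 0.1079 A·m².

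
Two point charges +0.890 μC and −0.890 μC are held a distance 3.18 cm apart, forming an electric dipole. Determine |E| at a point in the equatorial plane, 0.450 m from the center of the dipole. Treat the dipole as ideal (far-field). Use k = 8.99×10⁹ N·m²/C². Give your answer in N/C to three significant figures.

Dipole moment p = qd = (8.90×10⁻⁷ C)(0.0318 m) = 2.83×10⁻⁸ C·m.
On the perpendicular bisector E = kp/r³ (half the axial value at the same distance).
E = (8.99×10⁹)(2.83×10⁻⁸) / (0.450)³ = 2792 N/C.

E ≈ 2790 N/C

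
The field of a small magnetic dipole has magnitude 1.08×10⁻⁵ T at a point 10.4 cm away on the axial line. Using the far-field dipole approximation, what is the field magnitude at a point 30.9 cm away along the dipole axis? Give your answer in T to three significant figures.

Dipole fields scale as 1/r³ in the far field; the geometry is the same at both points.
B₂ = B₁ · (r₁/r₂)³ = 1.08×10⁻⁵ · (10.4/30.9)³.
(r₁/r₂)³ = (0.3366)³ = 0.03813.
B₂ ≈ 4.118×10⁻⁷ T.

B ≈ 4.12×10⁻⁷ T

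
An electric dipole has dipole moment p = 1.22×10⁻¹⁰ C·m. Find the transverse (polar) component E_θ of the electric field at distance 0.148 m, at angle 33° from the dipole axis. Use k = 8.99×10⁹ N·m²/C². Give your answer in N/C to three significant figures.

For a dipole, E_θ = (kp sinθ)/r³.
kp/r³ = (8.99×10⁹)(1.22×10⁻¹⁰)/(0.148)³ = 338.3 N/C.
E_θ = 338.3·sin33° = 184.3 N/C.

E_θ ≈ 184 N/C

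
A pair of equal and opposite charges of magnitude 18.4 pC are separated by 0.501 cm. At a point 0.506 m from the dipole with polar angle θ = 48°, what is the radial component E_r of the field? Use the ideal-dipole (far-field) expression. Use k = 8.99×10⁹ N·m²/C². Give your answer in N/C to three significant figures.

E_r ≈ 0.00856 N/C

Dipole moment p = qd = (1.84×10⁻¹¹ C)(0.00501 m) = 9.218×10⁻¹⁴ C·m.
For a dipole, E_r = (2kp cosθ)/r³.
kp/r³ = (8.99×10⁹)(9.218×10⁻¹⁴)/(0.506)³ = 0.006397 N/C.
E_r = 2·0.006397·cos48° = 0.008560 N/C.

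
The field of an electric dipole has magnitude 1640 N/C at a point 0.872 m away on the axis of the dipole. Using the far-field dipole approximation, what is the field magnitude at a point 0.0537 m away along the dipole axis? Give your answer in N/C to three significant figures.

Dipole fields scale as 1/r³ in the far field; the geometry is the same at both points.
E₂ = E₁ · (r₁/r₂)³ = 1640 · (0.872/0.0537)³.
(r₁/r₂)³ = (16.24)³ = 4282.
E₂ ≈ 7.022×10⁶ N/C.

E ≈ 7.02×10⁶ N/C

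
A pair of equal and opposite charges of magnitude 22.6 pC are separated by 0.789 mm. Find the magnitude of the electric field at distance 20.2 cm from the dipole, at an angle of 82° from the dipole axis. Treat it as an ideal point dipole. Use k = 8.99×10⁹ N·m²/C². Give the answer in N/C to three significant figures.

Dipole moment p = qd = (2.26×10⁻¹¹ C)(7.89×10⁻⁴ m) = 1.783×10⁻¹⁴ C·m.
At angle θ the dipole field magnitude is E = (kp/r³)·√(1 + 3cos²θ).
kp/r³ = (8.99×10⁹)(1.783×10⁻¹⁴) / (0.202)³ = 0.01945 N/C.
√(1 + 3cos²82°) = √(1 + 3·0.0194) = √1.0581 ≈ 1.0286.
E ≈ 0.01945 × 1.029 = 0.02000 N/C.

E ≈ 0.0200 N/C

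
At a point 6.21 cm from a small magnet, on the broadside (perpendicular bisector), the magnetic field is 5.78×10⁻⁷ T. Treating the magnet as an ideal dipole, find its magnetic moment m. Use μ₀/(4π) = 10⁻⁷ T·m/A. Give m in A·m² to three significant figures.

In the equatorial plane B = (μ₀/4π)·m/r³, so m = Br³·4π/(μ₀).
m = (5.78×10⁻⁷)·(0.0621)³ / (10⁻⁷) = 0.001384 A·m².

m ≈ 0.00138 A·m²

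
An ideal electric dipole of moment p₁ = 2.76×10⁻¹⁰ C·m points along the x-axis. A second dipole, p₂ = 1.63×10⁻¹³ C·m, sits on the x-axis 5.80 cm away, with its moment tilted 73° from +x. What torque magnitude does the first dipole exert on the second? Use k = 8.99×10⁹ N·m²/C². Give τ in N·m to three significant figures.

τ ≈ 3.96×10⁻⁹ N·m

The second dipole sits on the axis of the first, so the field there is axial: E₁ = 2kp₁/r³ along +x.
E₁ = 2(8.99×10⁹)(2.76×10⁻¹⁰)/(0.0580)³ = 2.543×10⁴ N/C.
Torque on the second dipole: τ = p₂ E₁ sinθ.
τ = (1.63×10⁻¹³)(2.543×10⁴)·sin73° = 3.965×10⁻⁹ N·m.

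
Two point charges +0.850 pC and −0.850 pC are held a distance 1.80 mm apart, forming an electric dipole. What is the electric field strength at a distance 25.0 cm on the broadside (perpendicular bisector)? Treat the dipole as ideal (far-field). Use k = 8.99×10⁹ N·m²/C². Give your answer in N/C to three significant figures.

Dipole moment p = qd = (8.50×10⁻¹³ C)(0.00180 m) = 1.53×10⁻¹⁵ C·m.
On the perpendicular bisector E = kp/r³ (half the axial value at the same distance).
E = (8.99×10⁹)(1.53×10⁻¹⁵) / (0.250)³ = 8.803×10⁻⁴ N/C.

E ≈ 8.80×10⁻⁴ N/C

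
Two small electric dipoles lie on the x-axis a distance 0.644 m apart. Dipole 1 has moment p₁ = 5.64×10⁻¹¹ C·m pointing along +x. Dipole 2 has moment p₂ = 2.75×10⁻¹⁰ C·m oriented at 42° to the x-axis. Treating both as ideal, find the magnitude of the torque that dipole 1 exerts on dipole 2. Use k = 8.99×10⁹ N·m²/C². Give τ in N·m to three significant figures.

τ ≈ 6.99×10⁻¹⁰ N·m

The second dipole sits on the axis of the first, so the field there is axial: E₁ = 2kp₁/r³ along +x.
E₁ = 2(8.99×10⁹)(5.64×10⁻¹¹)/(0.644)³ = 3.797 N/C.
Torque on the second dipole: τ = p₂ E₁ sinθ.
τ = (2.75×10⁻¹⁰)(3.797)·sin42° = 6.986×10⁻¹⁰ N·m.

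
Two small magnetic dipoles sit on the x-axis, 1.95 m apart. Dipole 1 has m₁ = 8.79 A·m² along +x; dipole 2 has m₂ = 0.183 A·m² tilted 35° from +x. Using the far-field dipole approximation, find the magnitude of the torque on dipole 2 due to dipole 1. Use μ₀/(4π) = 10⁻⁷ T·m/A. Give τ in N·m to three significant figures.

τ ≈ 2.49×10⁻⁸ N·m

Dipole B is on the axis of dipole A, so B₁ there is axial: B₁ = (μ₀/4π)·2m₁/r³ along +x.
B₁ = 2(10⁻⁷)(8.79)/(1.95)³ = 2.371×10⁻⁷ T.
τ = m₂ B₁ sinθ.
τ = (0.183)(2.371×10⁻⁷)·sin35° = 2.489×10⁻⁸ N·m.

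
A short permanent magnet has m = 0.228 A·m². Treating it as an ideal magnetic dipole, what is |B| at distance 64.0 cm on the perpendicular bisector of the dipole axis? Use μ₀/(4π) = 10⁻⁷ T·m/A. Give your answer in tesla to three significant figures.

B ≈ 8.70×10⁻⁸ T

In the equatorial plane B = (μ₀/4π)·m/r³ (half the axial value).
B = (10⁻⁷)·(0.228) / (0.640)³ = 8.698×10⁻⁸ T.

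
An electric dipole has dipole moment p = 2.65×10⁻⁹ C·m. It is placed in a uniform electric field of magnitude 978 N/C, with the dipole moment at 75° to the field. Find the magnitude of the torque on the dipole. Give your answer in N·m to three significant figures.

τ ≈ 2.50×10⁻⁶ N·m

Torque on an electric dipole: τ = pE sinθ.
τ = (2.65×10⁻⁹)(978)·sin75° = 2.503×10⁻⁶ N·m.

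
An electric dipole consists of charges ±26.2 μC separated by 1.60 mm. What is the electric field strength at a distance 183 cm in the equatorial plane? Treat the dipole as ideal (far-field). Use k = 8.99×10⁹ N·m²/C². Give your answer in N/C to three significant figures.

E ≈ 61.5 N/C

Dipole moment p = qd = (2.62×10⁻⁵ C)(0.00160 m) = 4.192×10⁻⁸ C·m.
In the equatorial plane E = kp/r³.
E = (8.99×10⁹)(4.192×10⁻⁸) / (1.83)³ = 61.49 N/C.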